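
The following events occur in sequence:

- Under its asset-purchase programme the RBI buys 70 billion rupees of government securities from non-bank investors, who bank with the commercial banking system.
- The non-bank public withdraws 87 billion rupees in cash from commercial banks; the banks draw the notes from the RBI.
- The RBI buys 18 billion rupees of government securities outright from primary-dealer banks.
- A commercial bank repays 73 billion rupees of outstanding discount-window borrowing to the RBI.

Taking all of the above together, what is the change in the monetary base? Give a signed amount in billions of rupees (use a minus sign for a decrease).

+15 billion

RBI balance sheet:
  Assets:      Securities +88B, Loans to banks −73B
  Liabilities: Bank reserves −72B, Currency in circulation +87B
Monetary base = currency + reserves: +87B + (−72B) = +15 billion.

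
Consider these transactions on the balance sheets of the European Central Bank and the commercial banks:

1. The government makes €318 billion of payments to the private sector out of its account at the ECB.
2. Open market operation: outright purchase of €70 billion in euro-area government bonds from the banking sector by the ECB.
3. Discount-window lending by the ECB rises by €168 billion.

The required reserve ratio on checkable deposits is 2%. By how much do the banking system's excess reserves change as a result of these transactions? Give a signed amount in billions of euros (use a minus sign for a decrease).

+€549.64 billion

Government spending €318 billion: reserves +€318B, deposits +€318B.
OMO purchase (from banks) €70 billion: reserves +€70B, deposits 0.
Discount-window loan €168 billion: reserves +€168B, deposits 0.
Totals: Δreserves = +€556B, Δdeposits = +€318B.
Δrequired reserves = 2% × +€318B = +€6.36B.
Δexcess reserves = Δreserves − Δrequired = +€556B − (+€6.36B) = +€549.64 billion.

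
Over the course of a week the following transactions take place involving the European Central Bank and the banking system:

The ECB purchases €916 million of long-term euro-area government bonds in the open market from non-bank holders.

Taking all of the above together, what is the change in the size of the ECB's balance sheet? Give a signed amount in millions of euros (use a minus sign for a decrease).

+€916 million

Asset purchase (from non-banks) €916 million: an ECB asset is acquired → +€916M.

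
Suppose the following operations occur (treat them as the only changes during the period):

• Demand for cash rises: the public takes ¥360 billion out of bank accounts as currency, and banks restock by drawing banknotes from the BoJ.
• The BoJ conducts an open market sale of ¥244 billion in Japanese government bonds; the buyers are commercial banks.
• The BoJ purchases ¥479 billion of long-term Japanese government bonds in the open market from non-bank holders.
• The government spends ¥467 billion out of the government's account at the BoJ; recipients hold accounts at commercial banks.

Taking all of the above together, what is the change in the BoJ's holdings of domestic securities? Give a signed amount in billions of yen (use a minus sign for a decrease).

+¥235 billion

Currency withdrawal ¥360 billion: the BoJ's securities portfolio is untouched → 0.
OMO sale (to banks) ¥244 billion: securities removed from the BoJ's portfolio → −¥244B.
Asset purchase (from non-banks) ¥479 billion: securities added to the BoJ's portfolio → +¥479B.
Government spending ¥467 billion: the BoJ's securities portfolio is untouched → 0.
Net: 0 − 244 + 479 + 0 = +¥235 billion.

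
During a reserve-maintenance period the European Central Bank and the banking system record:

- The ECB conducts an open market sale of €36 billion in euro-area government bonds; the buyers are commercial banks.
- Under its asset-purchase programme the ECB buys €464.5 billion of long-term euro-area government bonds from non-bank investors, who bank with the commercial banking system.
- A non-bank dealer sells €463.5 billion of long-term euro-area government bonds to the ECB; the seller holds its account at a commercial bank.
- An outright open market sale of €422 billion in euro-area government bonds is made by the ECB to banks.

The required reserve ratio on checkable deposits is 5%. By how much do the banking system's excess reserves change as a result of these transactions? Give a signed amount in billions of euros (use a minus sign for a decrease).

OMO sale (to banks) €36 billion: reserves −€36B, deposits 0.
Asset purchase (from non-banks) €464.5 billion: reserves +€464.5B, deposits +€464.5B.
Asset purchase (from non-banks) €463.5 billion: reserves +€463.5B, deposits +€463.5B.
OMO sale (to banks) €422 billion: reserves −€422B, deposits 0.
Totals: Δreserves = +€470B, Δdeposits = +€928B.
Δrequired reserves = 5% × +€928B = +€46.4B.
Δexcess reserves = Δreserves − Δrequired = +€470B − (+€46.4B) = +€423.6 billion.

+€423.6 billion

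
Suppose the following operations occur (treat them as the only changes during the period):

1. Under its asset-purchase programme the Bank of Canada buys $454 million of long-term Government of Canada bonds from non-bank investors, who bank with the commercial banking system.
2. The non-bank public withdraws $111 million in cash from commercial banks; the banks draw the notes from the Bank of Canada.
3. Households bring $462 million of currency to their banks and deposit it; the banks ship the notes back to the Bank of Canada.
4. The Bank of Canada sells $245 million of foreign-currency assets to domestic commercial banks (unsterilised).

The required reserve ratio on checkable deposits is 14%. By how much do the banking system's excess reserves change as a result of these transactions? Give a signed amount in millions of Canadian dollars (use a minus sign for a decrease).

Asset purchase (from non-banks) $454 million: reserves +$454M, deposits +$454M.
Currency withdrawal $111 million: reserves −$111M, deposits −$111M.
Currency deposit $462 million: reserves +$462M, deposits +$462M.
FX sale $245 million: reserves −$245M, deposits 0.
Totals: Δreserves = +$560M, Δdeposits = +$805M.
Δrequired reserves = 14% × +$805M = +$112.7M.
Δexcess reserves = Δreserves − Δrequired = +$560M − (+$112.7M) = +$447.3 million.

+$447.3 million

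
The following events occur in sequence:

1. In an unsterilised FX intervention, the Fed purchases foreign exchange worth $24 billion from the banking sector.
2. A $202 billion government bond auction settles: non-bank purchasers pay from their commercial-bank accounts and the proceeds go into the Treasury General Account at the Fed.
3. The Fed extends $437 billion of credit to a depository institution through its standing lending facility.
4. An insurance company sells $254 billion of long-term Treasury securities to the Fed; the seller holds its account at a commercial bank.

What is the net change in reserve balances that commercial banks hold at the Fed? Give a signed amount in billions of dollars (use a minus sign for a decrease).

FX purchase $24 billion: the Fed pays by crediting reserve accounts → +$24B.
Government account inflow $202 billion: funds move from bank reserves into the government account → −$202B.
Discount-window loan $437 billion: the loan is credited to the bank's reserve account → +$437B.
Asset purchase (from non-banks) $254 billion: the Fed pays by crediting reserve accounts → +$254B.
Net: 24 − 202 + 437 + 254 = +$513 billion.

+$513 billion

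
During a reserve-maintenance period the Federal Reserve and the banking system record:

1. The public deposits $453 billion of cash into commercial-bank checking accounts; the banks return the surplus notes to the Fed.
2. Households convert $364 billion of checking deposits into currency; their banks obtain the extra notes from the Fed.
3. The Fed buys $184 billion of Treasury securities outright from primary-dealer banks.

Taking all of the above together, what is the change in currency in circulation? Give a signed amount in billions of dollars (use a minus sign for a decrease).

Fed balance sheet:
  Assets:      Securities +$184B
  Liabilities: Bank reserves +$273B, Currency in circulation −$89B
So the change in currency in circulation is -$89 billion.

-$89 billion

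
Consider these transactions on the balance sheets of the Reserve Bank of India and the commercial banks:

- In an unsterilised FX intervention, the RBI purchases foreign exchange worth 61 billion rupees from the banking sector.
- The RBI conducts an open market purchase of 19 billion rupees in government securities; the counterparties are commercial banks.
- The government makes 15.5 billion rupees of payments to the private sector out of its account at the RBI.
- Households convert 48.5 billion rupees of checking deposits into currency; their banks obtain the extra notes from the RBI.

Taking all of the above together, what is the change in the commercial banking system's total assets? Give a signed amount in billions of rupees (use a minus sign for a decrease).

-33 billion

FX purchase 61 billion rupees: just an asset swap on bank balance sheets → 0.
OMO purchase (from banks) 19 billion rupees: just an asset swap on bank balance sheets → 0.
Government spending 15.5 billion rupees: bank balance sheets expand → +15.5B.
Currency withdrawal 48.5 billion rupees: bank balance sheets shrink → −48.5B.
Net: 0 + 0 + 15.5 − 48.5 = -33 billion.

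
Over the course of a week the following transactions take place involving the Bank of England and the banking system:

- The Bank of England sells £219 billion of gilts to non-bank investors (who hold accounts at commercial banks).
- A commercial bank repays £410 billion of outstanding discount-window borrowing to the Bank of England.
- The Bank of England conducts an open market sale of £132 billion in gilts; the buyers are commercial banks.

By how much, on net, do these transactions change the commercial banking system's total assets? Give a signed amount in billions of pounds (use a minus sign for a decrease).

-£629 billion

Asset sale (to non-banks) £219 billion: bank balance sheets shrink → −£219B.
Discount-window repayment £410 billion: bank balance sheets shrink → −£410B.
OMO sale (to banks) £132 billion: just an asset swap on bank balance sheets → 0.
Net: −219 − 410 + 0 = -£629 billion.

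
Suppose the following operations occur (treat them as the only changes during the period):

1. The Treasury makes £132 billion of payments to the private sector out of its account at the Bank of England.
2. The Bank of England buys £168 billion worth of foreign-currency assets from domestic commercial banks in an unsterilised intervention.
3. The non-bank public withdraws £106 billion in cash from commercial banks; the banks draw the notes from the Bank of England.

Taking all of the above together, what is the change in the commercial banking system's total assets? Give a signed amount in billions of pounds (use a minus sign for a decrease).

+£26 billion

Government spending £132 billion: bank balance sheets expand → +£132B.
FX purchase £168 billion: just an asset swap on bank balance sheets → 0.
Currency withdrawal £106 billion: bank balance sheets shrink → −£106B.
Net: 132 + 0 − 106 = +£26 billion.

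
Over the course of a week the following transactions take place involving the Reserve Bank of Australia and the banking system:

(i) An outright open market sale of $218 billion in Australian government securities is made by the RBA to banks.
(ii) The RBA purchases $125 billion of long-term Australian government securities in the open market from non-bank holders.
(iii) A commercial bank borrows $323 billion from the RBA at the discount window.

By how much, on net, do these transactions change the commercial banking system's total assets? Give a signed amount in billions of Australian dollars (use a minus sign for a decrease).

RBA balance sheet:
  Assets:      Securities −$93B, Loans to banks +$323B
  Liabilities: Bank reserves +$230B
Commercial banking system:
  Assets:      Reserves at CB +$230B, Securities +$218B
  Liabilities: Checkable deposits +$125B, Borrowings from CB +$323B
Change in total bank assets = +$448 billion.

+$448 billion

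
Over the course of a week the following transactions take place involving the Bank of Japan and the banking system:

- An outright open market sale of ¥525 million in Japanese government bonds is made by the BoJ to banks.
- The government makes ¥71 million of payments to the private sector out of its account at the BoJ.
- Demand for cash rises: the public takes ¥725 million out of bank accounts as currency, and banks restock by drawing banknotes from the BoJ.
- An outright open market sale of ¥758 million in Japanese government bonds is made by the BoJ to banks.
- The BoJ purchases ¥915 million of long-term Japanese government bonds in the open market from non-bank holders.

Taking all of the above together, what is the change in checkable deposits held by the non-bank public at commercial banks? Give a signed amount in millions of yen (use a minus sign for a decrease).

+¥261 million

BoJ balance sheet:
  Assets:      Securities −¥368M
  Liabilities: Bank reserves −¥1022M, Currency in circulation +¥725M, Government deposits −¥71M
Commercial banking system:
  Assets:      Reserves at CB −¥1022M, Securities +¥1283M
  Liabilities: Checkable deposits +¥261M
So the change in checkable deposits held by the non-bank public at commercial banks is +¥261 million.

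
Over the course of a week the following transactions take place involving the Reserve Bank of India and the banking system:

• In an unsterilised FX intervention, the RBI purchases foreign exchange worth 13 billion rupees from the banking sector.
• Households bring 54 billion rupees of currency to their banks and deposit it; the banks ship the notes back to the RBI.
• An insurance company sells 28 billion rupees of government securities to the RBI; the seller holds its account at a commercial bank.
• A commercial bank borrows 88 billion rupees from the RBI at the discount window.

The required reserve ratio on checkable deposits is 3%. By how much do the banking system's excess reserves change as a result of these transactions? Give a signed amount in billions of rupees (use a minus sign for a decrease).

FX purchase 13 billion rupees: reserves +13B, deposits 0.
Currency deposit 54 billion rupees: reserves +54B, deposits +54B.
Asset purchase (from non-banks) 28 billion rupees: reserves +28B, deposits +28B.
Discount-window loan 88 billion rupees: reserves +88B, deposits 0.
Totals: Δreserves = +183B, Δdeposits = +82B.
Δrequired reserves = 3% × +82B = +2.46B.
Δexcess reserves = Δreserves − Δrequired = +183B − (+2.46B) = +180.54 billion.

+180.54 billion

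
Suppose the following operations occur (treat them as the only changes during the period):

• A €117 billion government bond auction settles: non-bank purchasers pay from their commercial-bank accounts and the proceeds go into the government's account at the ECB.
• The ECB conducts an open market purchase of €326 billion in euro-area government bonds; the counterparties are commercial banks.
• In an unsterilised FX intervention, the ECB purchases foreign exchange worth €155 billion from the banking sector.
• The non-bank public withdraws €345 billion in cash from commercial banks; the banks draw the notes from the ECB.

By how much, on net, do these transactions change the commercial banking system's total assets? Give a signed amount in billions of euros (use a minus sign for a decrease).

-€462 billion

Government account inflow €117 billion: bank balance sheets shrink → −€117B.
OMO purchase (from banks) €326 billion: just an asset swap on bank balance sheets → 0.
FX purchase €155 billion: just an asset swap on bank balance sheets → 0.
Currency withdrawal €345 billion: bank balance sheets shrink → −€345B.
Net: −117 + 0 + 0 − 345 = -€462 billion.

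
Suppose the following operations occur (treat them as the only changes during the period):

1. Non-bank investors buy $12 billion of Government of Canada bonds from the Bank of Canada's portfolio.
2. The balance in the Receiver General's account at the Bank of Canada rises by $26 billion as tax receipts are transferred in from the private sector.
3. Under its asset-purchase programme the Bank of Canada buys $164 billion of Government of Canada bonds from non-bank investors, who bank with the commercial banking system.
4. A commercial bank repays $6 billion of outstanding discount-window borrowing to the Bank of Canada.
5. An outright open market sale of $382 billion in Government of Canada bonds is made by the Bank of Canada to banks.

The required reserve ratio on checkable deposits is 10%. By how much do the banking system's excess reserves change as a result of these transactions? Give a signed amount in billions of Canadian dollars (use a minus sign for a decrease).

Asset sale (to non-banks) $12 billion: reserves −$12B, deposits −$12B.
Government account inflow $26 billion: reserves −$26B, deposits −$26B.
Asset purchase (from non-banks) $164 billion: reserves +$164B, deposits +$164B.
Discount-window repayment $6 billion: reserves −$6B, deposits 0.
OMO sale (to banks) $382 billion: reserves −$382B, deposits 0.
Totals: Δreserves = −$262B, Δdeposits = +$126B.
Δrequired reserves = 10% × +$126B = +$12.6B.
Δexcess reserves = Δreserves − Δrequired = −$262B − (+$12.6B) = -$274.6 billion.

-$274.6 billion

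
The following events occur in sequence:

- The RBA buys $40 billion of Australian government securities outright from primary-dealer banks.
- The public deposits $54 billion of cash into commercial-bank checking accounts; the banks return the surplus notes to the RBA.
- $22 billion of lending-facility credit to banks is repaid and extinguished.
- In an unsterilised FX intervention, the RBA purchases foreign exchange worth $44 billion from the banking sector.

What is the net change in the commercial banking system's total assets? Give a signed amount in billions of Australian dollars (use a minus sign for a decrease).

RBA balance sheet:
  Assets:      Securities +$40B, Loans to banks −$22B, Foreign assets +$44B
  Liabilities: Bank reserves +$116B, Currency in circulation −$54B
Commercial banking system:
  Assets:      Reserves at CB +$116B, Securities −$40B, Foreign assets −$44B
  Liabilities: Checkable deposits +$54B, Borrowings from CB −$22B
Change in total bank assets = +$32 billion.

+$32 billion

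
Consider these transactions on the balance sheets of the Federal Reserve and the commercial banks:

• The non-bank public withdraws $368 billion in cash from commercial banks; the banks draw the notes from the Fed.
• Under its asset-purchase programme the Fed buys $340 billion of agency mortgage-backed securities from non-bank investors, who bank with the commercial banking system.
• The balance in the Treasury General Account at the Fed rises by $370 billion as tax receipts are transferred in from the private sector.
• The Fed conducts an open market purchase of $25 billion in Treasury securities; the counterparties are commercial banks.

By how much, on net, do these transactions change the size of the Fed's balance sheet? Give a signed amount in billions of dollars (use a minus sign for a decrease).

Fed balance sheet:
  Assets:      Securities +$365B
  Liabilities: Bank reserves −$373B, Currency in circulation +$368B, Government deposits +$370B
Commercial banking system:
  Assets:      Reserves at CB −$373B, Securities −$25B
  Liabilities: Checkable deposits −$398B
Change in total Fed assets = +$365 billion.

+$365 billion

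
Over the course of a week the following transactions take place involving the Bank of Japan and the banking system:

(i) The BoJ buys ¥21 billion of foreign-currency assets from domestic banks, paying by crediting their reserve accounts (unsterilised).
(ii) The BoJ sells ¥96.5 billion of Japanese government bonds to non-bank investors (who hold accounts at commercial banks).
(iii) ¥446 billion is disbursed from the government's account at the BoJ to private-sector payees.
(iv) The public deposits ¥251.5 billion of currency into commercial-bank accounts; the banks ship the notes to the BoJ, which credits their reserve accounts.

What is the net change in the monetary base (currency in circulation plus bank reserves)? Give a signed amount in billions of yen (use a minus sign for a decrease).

+¥370.5 billion

FX purchase ¥21 billion: BoJ balance sheet expands → +¥21B.
Asset sale (to non-banks) ¥96.5 billion: BoJ balance sheet contracts → −¥96.5B.
Government spending ¥446 billion: a non-base liability converts back to reserves → +¥446B.
Currency deposit ¥251.5 billion: just a shift between currency and reserves — both are base money → 0.
Net: 21 − 96.5 + 446 + 0 = +¥370.5 billion.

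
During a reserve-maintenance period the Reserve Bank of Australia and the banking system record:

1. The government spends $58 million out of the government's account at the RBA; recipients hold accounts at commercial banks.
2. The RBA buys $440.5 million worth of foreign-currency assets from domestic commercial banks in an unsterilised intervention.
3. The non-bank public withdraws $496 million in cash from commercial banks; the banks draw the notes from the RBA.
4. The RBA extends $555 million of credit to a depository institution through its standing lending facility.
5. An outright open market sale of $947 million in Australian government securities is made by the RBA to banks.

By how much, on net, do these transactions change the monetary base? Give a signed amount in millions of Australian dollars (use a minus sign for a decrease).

Government spending $58 million: a non-base liability converts back to reserves → +$58M.
FX purchase $440.5 million: RBA balance sheet expands → +$440.5M.
Currency withdrawal $496 million: just a shift between currency and reserves — both are base money → 0.
Discount-window loan $555 million: RBA balance sheet expands → +$555M.
OMO sale (to banks) $947 million: RBA balance sheet contracts → −$947M.
Net: 58 + 440.5 + 0 + 555 − 947 = +$106.5 million.

+$106.5 million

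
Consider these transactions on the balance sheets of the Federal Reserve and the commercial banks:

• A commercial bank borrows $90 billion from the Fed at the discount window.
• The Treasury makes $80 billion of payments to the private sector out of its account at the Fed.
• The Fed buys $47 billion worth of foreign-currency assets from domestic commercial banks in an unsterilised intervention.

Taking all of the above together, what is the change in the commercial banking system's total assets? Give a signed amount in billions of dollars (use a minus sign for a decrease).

Fed balance sheet:
  Assets:      Loans to banks +$90B, Foreign assets +$47B
  Liabilities: Bank reserves +$217B, Government deposits −$80B
Commercial banking system:
  Assets:      Reserves at CB +$217B, Foreign assets −$47B
  Liabilities: Checkable deposits +$80B, Borrowings from CB +$90B
Change in total bank assets = +$170 billion.

+$170 billion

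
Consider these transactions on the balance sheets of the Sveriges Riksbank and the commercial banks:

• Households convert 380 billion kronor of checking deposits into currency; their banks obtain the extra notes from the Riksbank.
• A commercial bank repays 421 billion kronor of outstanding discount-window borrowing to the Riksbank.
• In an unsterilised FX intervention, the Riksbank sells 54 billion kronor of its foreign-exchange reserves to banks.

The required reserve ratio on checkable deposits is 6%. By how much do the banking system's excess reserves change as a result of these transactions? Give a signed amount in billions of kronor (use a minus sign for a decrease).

Currency withdrawal 380 billion kronor: reserves −380B, deposits −380B.
Discount-window repayment 421 billion kronor: reserves −421B, deposits 0.
FX sale 54 billion kronor: reserves −54B, deposits 0.
Totals: Δreserves = −855B, Δdeposits = −380B.
Δrequired reserves = 6% × −380B = −22.8B.
Δexcess reserves = Δreserves − Δrequired = −855B − (−22.8B) = -832.2 billion.

-832.2 billion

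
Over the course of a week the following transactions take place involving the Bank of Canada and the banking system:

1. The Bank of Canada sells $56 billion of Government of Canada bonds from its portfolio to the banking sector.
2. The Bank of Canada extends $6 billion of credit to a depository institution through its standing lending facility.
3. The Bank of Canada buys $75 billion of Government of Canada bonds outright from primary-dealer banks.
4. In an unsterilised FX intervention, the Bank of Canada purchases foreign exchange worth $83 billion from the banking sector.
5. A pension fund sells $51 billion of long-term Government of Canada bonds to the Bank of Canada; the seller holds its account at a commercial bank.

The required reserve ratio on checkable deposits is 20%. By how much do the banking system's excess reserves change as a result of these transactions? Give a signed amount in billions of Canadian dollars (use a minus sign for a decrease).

OMO sale (to banks) $56 billion: reserves −$56B, deposits 0.
Discount-window loan $6 billion: reserves +$6B, deposits 0.
OMO purchase (from banks) $75 billion: reserves +$75B, deposits 0.
FX purchase $83 billion: reserves +$83B, deposits 0.
Asset purchase (from non-banks) $51 billion: reserves +$51B, deposits +$51B.
Totals: Δreserves = +$159B, Δdeposits = +$51B.
Δrequired reserves = 20% × +$51B = +$10.2B.
Δexcess reserves = Δreserves − Δrequired = +$159B − (+$10.2B) = +$148.8 billion.

+$148.8 billion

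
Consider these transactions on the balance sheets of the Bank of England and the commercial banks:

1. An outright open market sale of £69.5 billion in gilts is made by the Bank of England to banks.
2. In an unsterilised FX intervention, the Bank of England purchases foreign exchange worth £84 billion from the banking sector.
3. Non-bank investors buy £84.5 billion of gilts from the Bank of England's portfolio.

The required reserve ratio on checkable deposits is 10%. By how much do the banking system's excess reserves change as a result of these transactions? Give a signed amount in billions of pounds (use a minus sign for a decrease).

OMO sale (to banks) £69.5 billion: reserves −£69.5B, deposits 0.
FX purchase £84 billion: reserves +£84B, deposits 0.
Asset sale (to non-banks) £84.5 billion: reserves −£84.5B, deposits −£84.5B.
Totals: Δreserves = −£70B, Δdeposits = −£84.5B.
Δrequired reserves = 10% × −£84.5B = −£8.45B.
Δexcess reserves = Δreserves − Δrequired = −£70B − (−£8.45B) = -£61.55 billion.

-£61.55 billion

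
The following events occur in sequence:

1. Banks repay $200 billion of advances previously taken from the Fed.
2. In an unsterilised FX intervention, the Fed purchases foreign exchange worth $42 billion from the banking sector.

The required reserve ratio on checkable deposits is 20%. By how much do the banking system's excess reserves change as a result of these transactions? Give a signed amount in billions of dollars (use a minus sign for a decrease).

Discount-window repayment $200 billion: reserves −$200B, deposits 0.
FX purchase $42 billion: reserves +$42B, deposits 0.
Totals: Δreserves = −$158B, Δdeposits = 0.
Δrequired reserves = 20% × 0 = 0.
Δexcess reserves = Δreserves − Δrequired = −$158B − (0) = -$158 billion.

-$158 billion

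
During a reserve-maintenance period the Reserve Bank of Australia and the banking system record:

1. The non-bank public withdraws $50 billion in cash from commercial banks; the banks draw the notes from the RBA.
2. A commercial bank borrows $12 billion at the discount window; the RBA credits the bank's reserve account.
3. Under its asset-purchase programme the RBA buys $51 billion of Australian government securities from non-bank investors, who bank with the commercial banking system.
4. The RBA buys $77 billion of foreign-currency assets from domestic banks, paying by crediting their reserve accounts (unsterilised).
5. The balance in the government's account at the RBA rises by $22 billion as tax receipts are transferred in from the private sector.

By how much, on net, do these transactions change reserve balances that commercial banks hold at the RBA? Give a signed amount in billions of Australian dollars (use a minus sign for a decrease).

Currency withdrawal $50 billion: banks swap reserves for currency → −$50B.
Discount-window loan $12 billion: the loan is credited to the bank's reserve account → +$12B.
Asset purchase (from non-banks) $51 billion: the RBA pays by crediting reserve accounts → +$51B.
FX purchase $77 billion: the RBA pays by crediting reserve accounts → +$77B.
Government account inflow $22 billion: funds move from bank reserves into the government account → −$22B.
Net: −50 + 12 + 51 + 77 − 22 = +$68 billion.

+$68 billion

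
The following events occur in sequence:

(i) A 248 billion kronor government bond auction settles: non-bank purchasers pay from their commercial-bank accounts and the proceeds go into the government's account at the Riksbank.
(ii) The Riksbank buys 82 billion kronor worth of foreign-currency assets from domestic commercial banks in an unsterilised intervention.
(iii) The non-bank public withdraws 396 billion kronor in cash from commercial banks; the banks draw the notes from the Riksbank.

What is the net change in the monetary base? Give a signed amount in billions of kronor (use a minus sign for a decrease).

-166 billion

Government account inflow 248 billion kronor: reserves shift to a non-base liability → −248B.
FX purchase 82 billion kronor: Riksbank balance sheet expands → +82B.
Currency withdrawal 396 billion kronor: just a shift between currency and reserves — both are base money → 0.
Net: −248 + 82 + 0 = -166 billion.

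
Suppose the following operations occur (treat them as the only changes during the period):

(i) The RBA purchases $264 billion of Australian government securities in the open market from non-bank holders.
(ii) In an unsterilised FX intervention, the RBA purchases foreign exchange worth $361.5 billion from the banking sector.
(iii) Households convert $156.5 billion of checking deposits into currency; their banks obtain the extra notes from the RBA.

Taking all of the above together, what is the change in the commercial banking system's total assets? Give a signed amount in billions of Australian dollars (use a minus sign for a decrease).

Asset purchase (from non-banks) $264 billion: bank balance sheets expand → +$264B.
FX purchase $361.5 billion: just an asset swap on bank balance sheets → 0.
Currency withdrawal $156.5 billion: bank balance sheets shrink → −$156.5B.
Net: 264 + 0 − 156.5 = +$107.5 billion.

+$107.5 billion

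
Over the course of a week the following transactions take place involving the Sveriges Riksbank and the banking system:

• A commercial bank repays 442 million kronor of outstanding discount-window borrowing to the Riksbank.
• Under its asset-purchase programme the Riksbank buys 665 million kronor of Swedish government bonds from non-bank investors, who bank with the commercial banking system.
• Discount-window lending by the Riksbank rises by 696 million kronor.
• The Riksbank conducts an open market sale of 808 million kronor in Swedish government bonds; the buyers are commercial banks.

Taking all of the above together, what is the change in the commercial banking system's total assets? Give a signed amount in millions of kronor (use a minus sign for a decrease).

Riksbank balance sheet:
  Assets:      Securities −143M, Loans to banks +254M
  Liabilities: Bank reserves +111M
Commercial banking system:
  Assets:      Reserves at CB +111M, Securities +808M
  Liabilities: Checkable deposits +665M, Borrowings from CB +254M
Change in total bank assets = +919 million.

+919 million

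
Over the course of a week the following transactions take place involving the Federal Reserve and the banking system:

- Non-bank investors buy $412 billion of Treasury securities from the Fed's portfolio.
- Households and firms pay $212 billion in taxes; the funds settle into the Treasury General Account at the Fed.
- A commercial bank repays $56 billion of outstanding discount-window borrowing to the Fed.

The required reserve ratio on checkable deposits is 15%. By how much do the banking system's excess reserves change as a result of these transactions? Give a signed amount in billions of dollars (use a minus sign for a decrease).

-$586.4 billion

Asset sale (to non-banks) $412 billion: reserves −$412B, deposits −$412B.
Government account inflow $212 billion: reserves −$212B, deposits −$212B.
Discount-window repayment $56 billion: reserves −$56B, deposits 0.
Totals: Δreserves = −$680B, Δdeposits = −$624B.
Δrequired reserves = 15% × −$624B = −$93.6B.
Δexcess reserves = Δreserves − Δrequired = −$680B − (−$93.6B) = -$586.4 billion.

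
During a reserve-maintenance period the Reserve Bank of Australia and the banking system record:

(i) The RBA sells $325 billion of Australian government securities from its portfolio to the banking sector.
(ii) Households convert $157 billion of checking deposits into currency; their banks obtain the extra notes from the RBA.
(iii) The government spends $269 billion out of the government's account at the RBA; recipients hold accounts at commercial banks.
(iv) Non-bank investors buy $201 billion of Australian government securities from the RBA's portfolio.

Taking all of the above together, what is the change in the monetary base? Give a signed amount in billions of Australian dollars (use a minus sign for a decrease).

OMO sale (to banks) $325 billion: RBA balance sheet contracts → −$325B.
Currency withdrawal $157 billion: just a shift between currency and reserves — both are base money → 0.
Government spending $269 billion: a non-base liability converts back to reserves → +$269B.
Asset sale (to non-banks) $201 billion: RBA balance sheet contracts → −$201B.
Net: −325 + 0 + 269 − 201 = -$257 billion.

-$257 billion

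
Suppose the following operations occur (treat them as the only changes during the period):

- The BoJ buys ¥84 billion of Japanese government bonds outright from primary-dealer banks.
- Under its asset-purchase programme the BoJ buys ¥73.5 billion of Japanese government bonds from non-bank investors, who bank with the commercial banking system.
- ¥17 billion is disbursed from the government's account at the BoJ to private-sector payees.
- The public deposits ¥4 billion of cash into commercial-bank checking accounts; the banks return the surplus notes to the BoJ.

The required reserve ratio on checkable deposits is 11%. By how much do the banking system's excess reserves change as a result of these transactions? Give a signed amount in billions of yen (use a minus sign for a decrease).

OMO purchase (from banks) ¥84 billion: reserves +¥84B, deposits 0.
Asset purchase (from non-banks) ¥73.5 billion: reserves +¥73.5B, deposits +¥73.5B.
Government spending ¥17 billion: reserves +¥17B, deposits +¥17B.
Currency deposit ¥4 billion: reserves +¥4B, deposits +¥4B.
Totals: Δreserves = +¥178.5B, Δdeposits = +¥94.5B.
Δrequired reserves = 11% × +¥94.5B = +¥10.395B.
Δexcess reserves = Δreserves − Δrequired = +¥178.5B − (+¥10.395B) = +¥168.105 billion.

+¥168.105 billion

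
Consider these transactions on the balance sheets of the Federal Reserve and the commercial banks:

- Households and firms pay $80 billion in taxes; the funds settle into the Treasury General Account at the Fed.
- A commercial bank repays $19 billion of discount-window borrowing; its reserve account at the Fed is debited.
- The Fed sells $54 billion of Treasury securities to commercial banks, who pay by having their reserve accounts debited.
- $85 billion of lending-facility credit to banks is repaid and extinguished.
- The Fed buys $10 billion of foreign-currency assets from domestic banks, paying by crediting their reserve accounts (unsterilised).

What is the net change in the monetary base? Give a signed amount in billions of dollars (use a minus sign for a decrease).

-$228 billion

Government account inflow $80 billion: reserves shift to a non-base liability → −$80B.
Discount-window repayment $19 billion: Fed balance sheet contracts → −$19B.
OMO sale (to banks) $54 billion: Fed balance sheet contracts → −$54B.
Discount-window repayment $85 billion: Fed balance sheet contracts → −$85B.
FX purchase $10 billion: Fed balance sheet expands → +$10B.
Net: −80 − 19 − 54 − 85 + 10 = -$228 billion.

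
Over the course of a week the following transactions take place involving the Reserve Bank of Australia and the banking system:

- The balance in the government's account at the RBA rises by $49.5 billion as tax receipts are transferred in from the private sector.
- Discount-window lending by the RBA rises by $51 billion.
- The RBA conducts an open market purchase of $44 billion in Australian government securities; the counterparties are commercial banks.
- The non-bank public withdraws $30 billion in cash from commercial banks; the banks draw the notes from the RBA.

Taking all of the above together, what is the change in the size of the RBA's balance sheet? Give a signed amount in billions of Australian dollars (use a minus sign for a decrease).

Government account inflow $49.5 billion: only the composition of liabilities changes → 0.
Discount-window loan $51 billion: an RBA asset is acquired → +$51B.
OMO purchase (from banks) $44 billion: an RBA asset is acquired → +$44B.
Currency withdrawal $30 billion: only the composition of liabilities changes → 0.
Net: 0 + 51 + 44 + 0 = +$95 billion.

+$95 billion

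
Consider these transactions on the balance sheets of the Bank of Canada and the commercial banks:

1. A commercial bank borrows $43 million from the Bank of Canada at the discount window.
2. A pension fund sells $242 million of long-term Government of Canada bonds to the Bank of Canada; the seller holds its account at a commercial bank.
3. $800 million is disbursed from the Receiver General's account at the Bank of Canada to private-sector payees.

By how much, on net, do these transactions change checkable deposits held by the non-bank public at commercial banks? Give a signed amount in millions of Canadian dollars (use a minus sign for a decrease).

+$1042 million

Discount-window loan $43 million: the counterparty is a bank, so public deposits are unchanged → 0.
Asset purchase (from non-banks) $242 million: non-bank counterparties' bank balances rise → +$242M.
Government spending $800 million: non-bank counterparties' bank balances rise → +$800M.
Net: 0 + 242 + 800 = +$1042 million.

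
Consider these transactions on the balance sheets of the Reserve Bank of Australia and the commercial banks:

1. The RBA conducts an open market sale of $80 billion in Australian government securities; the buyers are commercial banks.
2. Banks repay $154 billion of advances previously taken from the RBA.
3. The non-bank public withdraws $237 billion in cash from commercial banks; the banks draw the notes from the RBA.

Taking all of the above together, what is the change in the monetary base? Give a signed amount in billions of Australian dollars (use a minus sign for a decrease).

-$234 billion

OMO sale (to banks) $80 billion: RBA balance sheet contracts → −$80B.
Discount-window repayment $154 billion: RBA balance sheet contracts → −$154B.
Currency withdrawal $237 billion: just a shift between currency and reserves — both are base money → 0.
Net: −80 − 154 + 0 = -$234 billion.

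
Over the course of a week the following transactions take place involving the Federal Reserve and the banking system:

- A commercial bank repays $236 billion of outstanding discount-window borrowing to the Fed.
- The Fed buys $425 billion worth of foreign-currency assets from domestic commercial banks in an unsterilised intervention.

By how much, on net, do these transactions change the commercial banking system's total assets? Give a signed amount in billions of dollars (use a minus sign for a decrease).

-$236 billion

Discount-window repayment $236 billion: bank balance sheets shrink → −$236B.
FX purchase $425 billion: just an asset swap on bank balance sheets → 0.
Net: −236 + 0 = -$236 billion.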